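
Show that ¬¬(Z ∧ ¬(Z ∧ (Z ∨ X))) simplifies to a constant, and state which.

False

¬¬(Z ∧ ¬(Z ∧ (Z ∨ X)))
= Z ∧ ¬(Z ∧ (Z ∨ X))   (double negation)
= Z ∧ ¬Z   (absorption)
= False   (complement)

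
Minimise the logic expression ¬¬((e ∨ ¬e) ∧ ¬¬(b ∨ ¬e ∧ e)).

¬¬((e ∨ ¬e) ∧ ¬¬(b ∨ ¬e ∧ e))
= ¬¬((e ∨ ¬e) ∧ ¬¬b)
= (e ∨ ¬e) ∧ ¬¬b
= (e ∨ ¬e) ∧ b
= b

b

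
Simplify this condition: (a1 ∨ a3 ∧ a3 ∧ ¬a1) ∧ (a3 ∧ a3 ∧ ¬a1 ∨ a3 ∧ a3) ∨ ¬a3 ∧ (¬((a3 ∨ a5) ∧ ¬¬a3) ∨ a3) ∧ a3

a3

(a1 ∨ a3 ∧ a3 ∧ ¬a1) ∧ (a3 ∧ a3 ∧ ¬a1 ∨ a3 ∧ a3) ∨ ¬a3 ∧ (¬((a3 ∨ a5) ∧ ¬¬a3) ∨ a3) ∧ a3
= a3 ∧ a3 ∧ ¬a1 ∨ a1 ∧ a3 ∧ a3 ∨ ¬a3 ∧ (¬((a3 ∨ a5) ∧ ¬¬a3) ∨ a3) ∧ a3   (distribution)
= a3 ∧ a3 ∧ ¬a1 ∨ a1 ∧ a3 ∧ a3 ∨ ¬a3 ∧ (¬((a3 ∨ a5) ∧ a3) ∨ a3) ∧ a3   (double negation)
= a3 ∧ a3 ∧ ¬a1 ∨ a1 ∧ a3 ∧ a3 ∨ ¬a3 ∧ (¬a3 ∨ a3) ∧ a3   (absorption)
= a3 ∧ a3 ∨ ¬a3 ∧ (¬a3 ∨ a3) ∧ a3   (distribution)
= a3 ∧ a3 ∨ ¬a3 ∧ a3   (complement / identity)
= a3   (distribution)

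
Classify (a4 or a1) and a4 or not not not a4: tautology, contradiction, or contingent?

tautology

(a4 or a1) and a4 or not not not a4
= (a4 or a1) and a4 or not a4   (double negation)
= a4 or not a4   (absorption)
= True   (complement)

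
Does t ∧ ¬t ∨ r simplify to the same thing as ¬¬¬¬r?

Yes

E1: t ∧ ¬t ∨ r
    = r   [complement / identity]
E2: ¬¬¬¬r
    = ¬¬r   [double negation]
    = r   [double negation]
Both reduce to r, so they are equivalent.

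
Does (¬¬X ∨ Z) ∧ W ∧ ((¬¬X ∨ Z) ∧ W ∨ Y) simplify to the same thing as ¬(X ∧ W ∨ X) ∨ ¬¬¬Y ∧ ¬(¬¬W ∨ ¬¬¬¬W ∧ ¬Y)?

No

E1: (¬¬X ∨ Z) ∧ W ∧ ((¬¬X ∨ Z) ∧ W ∨ Y)
    = (¬¬X ∨ Z) ∧ W   [absorption]
    = (X ∨ Z) ∧ W   [double negation]
E2: ¬(X ∧ W ∨ X) ∨ ¬¬¬Y ∧ ¬(¬¬W ∨ ¬¬¬¬W ∧ ¬Y)
    = ¬(X ∧ W ∨ X) ∨ ¬¬¬Y ∧ ¬(¬¬W ∨ ¬¬W ∧ ¬Y)   [double negation]
    = ¬(X ∧ W ∨ X) ∨ ¬¬¬Y ∧ ¬¬¬W   [absorption]
    = ¬X ∨ ¬¬¬Y ∧ ¬¬¬W   [absorption]
    = ¬X ∨ ¬Y ∧ ¬¬¬W   [double negation]
    = ¬X ∨ ¬Y ∧ ¬W   [double negation]
These differ: at W=0, X=0, Y=0, Z=0, E1 = 0 but E2 = 1.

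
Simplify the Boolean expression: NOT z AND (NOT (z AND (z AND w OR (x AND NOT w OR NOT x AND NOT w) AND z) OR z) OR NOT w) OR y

NOT z OR y

NOT z AND (NOT (z AND (z AND w OR (x AND NOT w OR NOT x AND NOT w) AND z) OR z) OR NOT w) OR y
= NOT z AND (NOT (z AND (z AND w OR NOT w AND z) OR z) OR NOT w) OR y   (distribution)
= NOT z AND (NOT (z AND z OR z) OR NOT w) OR y   (distribution)
= NOT z AND (NOT (z OR z) OR NOT w) OR y   (idempotence)
= NOT z AND (NOT z OR NOT w) OR y   (idempotence)
= NOT z OR y   (absorption)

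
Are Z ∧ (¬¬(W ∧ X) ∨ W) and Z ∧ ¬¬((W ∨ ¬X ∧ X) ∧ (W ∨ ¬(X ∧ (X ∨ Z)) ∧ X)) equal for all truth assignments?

E1: Z ∧ (¬¬(W ∧ X) ∨ W)
    = Z ∧ (W ∧ X ∨ W)   — double negation
    = Z ∧ W   — absorption
E2: Z ∧ ¬¬((W ∨ ¬X ∧ X) ∧ (W ∨ ¬(X ∧ (X ∨ Z)) ∧ X))
    = Z ∧ ¬¬((W ∨ ¬X ∧ X) ∧ (W ∨ ¬X ∧ X))   — absorption
    = Z ∧ ¬¬(W ∨ ¬X ∧ X)   — idempotence
    = Z ∧ ¬¬W   — complement / identity
    = Z ∧ W   — double negation
Both reduce to Z ∧ W, so they are equivalent.

Yes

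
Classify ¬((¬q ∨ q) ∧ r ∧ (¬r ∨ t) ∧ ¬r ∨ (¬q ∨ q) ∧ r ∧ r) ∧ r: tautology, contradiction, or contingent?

contradiction

¬((¬q ∨ q) ∧ r ∧ (¬r ∨ t) ∧ ¬r ∨ (¬q ∨ q) ∧ r ∧ r) ∧ r
= ¬((¬q ∨ q) ∧ r ∧ ¬r ∨ (¬q ∨ q) ∧ r ∧ r) ∧ r
= ¬((¬q ∨ q) ∧ r) ∧ r
= ¬r ∧ r
= False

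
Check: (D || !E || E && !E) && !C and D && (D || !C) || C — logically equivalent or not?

No

E1: (D || !E || E && !E) && !C
    = (D || !E) && !C   — complement / identity
E2: D && (D || !C) || C
    = D || C   — absorption
These differ: at C=1, D=1, E=0, E1 = 0 but E2 = 1.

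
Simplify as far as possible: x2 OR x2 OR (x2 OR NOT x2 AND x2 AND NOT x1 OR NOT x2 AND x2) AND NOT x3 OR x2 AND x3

x2 OR x2 OR (x2 OR NOT x2 AND x2 AND NOT x1 OR NOT x2 AND x2) AND NOT x3 OR x2 AND x3
= x2 OR x2 OR (x2 OR NOT x2 AND x2) AND NOT x3 OR x2 AND x3   (absorption)
= x2 OR x2 OR x2 AND NOT x3 OR x2 AND x3   (complement / identity)
= x2 OR x2 OR x2   (distribution)
= x2 OR x2   (idempotence)
= x2   (idempotence)

x2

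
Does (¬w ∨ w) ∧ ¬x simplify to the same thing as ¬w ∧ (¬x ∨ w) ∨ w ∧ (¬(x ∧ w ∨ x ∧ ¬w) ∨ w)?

E1: (¬w ∨ w) ∧ ¬x
    = ¬x   (complement / identity)
E2: ¬w ∧ (¬x ∨ w) ∨ w ∧ (¬(x ∧ w ∨ x ∧ ¬w) ∨ w)
    = ¬w ∧ (¬x ∨ w) ∨ w ∧ (¬x ∨ w)   (distribution)
    = ¬x ∨ w   (distribution)
These differ: at w=1, x=1, E1 = 0 but E2 = 1.

No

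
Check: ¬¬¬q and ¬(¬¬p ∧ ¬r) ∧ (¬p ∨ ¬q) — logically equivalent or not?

E1: ¬¬¬q
    = ¬q   [double negation]
E2: ¬(¬¬p ∧ ¬r) ∧ (¬p ∨ ¬q)
    = (¬p ∨ r) ∧ (¬p ∨ ¬q)   [De Morgan]
    = ¬p ∨ r ∧ ¬q   [distribution]
These differ: at p=0, q=1, r=0, E1 = 0 but E2 = 1.

No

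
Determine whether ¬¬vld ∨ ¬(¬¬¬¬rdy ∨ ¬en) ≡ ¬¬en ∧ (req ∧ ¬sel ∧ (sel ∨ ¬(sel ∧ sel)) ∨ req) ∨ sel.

E1: ¬¬vld ∨ ¬(¬¬¬¬rdy ∨ ¬en)
    = vld ∨ ¬(¬¬¬¬rdy ∨ ¬en)   — double negation
    = vld ∨ ¬¬¬rdy ∧ en   — De Morgan
    = vld ∨ ¬rdy ∧ en   — double negation
E2: ¬¬en ∧ (req ∧ ¬sel ∧ (sel ∨ ¬(sel ∧ sel)) ∨ req) ∨ sel
    = ¬¬en ∧ (req ∧ ¬sel ∧ (sel ∨ ¬sel) ∨ req) ∨ sel   — idempotence
    = en ∧ (req ∧ ¬sel ∧ (sel ∨ ¬sel) ∨ req) ∨ sel   — double negation
    = en ∧ (req ∧ ¬sel ∨ req) ∨ sel   — complement / identity
    = en ∧ req ∨ sel   — absorption
These differ: at en=0, rdy=1, req=0, sel=1, vld=0, E1 = 0 but E2 = 1.

No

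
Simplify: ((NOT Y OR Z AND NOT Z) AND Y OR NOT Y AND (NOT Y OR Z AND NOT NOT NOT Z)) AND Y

((NOT Y OR Z AND NOT Z) AND Y OR NOT Y AND (NOT Y OR Z AND NOT NOT NOT Z)) AND Y
= ((NOT Y OR Z AND NOT Z) AND Y OR NOT Y AND (NOT Y OR Z AND NOT Z)) AND Y
= (NOT Y OR Z AND NOT Z) AND Y
= NOT Y AND Y
= FALSE

FALSE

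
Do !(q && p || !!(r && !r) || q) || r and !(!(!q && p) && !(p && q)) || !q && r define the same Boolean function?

E1: !(q && p || !!(r && !r) || q) || r
    = !(q && p || r && !r || q) || r   [double negation]
    = !(q && p || q) || r   [complement / identity]
    = !q || r   [absorption]
E2: !(!(!q && p) && !(p && q)) || !q && r
    = !q && p || p && q || !q && r   [De Morgan]
    = p || !q && r   [distribution]
These differ: at p=0, q=1, r=1, E1 = 1 but E2 = 0.

No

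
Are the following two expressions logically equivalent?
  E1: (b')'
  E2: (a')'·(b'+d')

E1: (b')'
    = b   — double negation
E2: (a')'·(b'+d')
    = a·(b'+d')   — double negation
These differ: at a=1, b=0, d=0, E1 = 0 but E2 = 1.

No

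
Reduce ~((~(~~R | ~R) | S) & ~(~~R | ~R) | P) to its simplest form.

~((~(~~R | ~R) | S) & ~(~~R | ~R) | P)
= ~(~(~~R | ~R) | P)   — absorption
= ~(~R & R | P)   — De Morgan
= ~P   — complement / identity

~P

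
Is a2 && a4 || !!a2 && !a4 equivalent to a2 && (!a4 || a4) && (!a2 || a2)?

Yes

E1: a2 && a4 || !!a2 && !a4
    = a2 && a4 || a2 && !a4
    = a2
E2: a2 && (!a4 || a4) && (!a2 || a2)
    = a2 && (!a2 || a2)
    = a2
Both reduce to a2, so they are equivalent.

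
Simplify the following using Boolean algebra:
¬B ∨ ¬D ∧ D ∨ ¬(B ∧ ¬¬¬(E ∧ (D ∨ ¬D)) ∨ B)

¬B ∨ ¬D ∧ D ∨ ¬(B ∧ ¬¬¬(E ∧ (D ∨ ¬D)) ∨ B)
= ¬B ∨ ¬D ∧ D ∨ ¬(B ∧ ¬¬¬E ∨ B)   [complement / identity]
= ¬B ∨ ¬(B ∧ ¬¬¬E ∨ B)   [complement / identity]
= ¬B ∨ ¬(B ∧ ¬E ∨ B)   [double negation]
= ¬B ∨ ¬B   [absorption]
= ¬B   [idempotence]

¬B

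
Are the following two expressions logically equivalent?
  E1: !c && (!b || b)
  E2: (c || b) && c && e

E1: !c && (!b || b)
    = !c   (complement / identity)
E2: (c || b) && c && e
    = c && e   (absorption)
These differ: at b=1, c=0, e=0, E1 = 1 but E2 = 0.

No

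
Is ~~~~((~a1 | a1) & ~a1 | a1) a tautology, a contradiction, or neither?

tautology

~~~~((~a1 | a1) & ~a1 | a1)
= ~~~~(~a1 | a1)
= ~~(~a1 | a1)
= ~a1 | a1
= 1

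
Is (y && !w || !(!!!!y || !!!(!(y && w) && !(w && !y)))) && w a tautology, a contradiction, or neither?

contradiction

(y && !w || !(!!!!y || !!!(!(y && w) && !(w && !y)))) && w
= (y && !w || !(!!y || !!!(!(y && w) && !(w && !y)))) && w   (double negation)
= (y && !w || !(!!y || !!(y && w || w && !y))) && w   (De Morgan)
= (y && !w || !y && !(y && w || w && !y)) && w   (De Morgan)
= (y && !w || !y && !w) && w   (distribution)
= !w && w   (distribution)
= false   (complement)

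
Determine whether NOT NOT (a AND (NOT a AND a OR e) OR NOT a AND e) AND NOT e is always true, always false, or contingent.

always false

NOT NOT (a AND (NOT a AND a OR e) OR NOT a AND e) AND NOT e
= NOT NOT (a AND e OR NOT a AND e) AND NOT e   — complement / identity
= NOT NOT e AND NOT e   — distribution
= e AND NOT e   — double negation
= FALSE   — complement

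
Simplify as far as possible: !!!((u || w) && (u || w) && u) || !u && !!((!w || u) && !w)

!u

!!!((u || w) && (u || w) && u) || !u && !!((!w || u) && !w)
= !!!((u || w) && (u || w) && u) || !u && !!!w   — absorption
= !!!((u || w) && u) || !u && !!!w   — idempotence
= !!!((u || w) && u) || !u && !w   — double negation
= !!!u || !u && !w   — absorption
= !u || !u && !w   — double negation
= !u   — absorption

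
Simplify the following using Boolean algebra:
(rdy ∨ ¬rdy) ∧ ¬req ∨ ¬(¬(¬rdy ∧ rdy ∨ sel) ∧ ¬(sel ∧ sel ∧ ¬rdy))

¬req ∨ sel

(rdy ∨ ¬rdy) ∧ ¬req ∨ ¬(¬(¬rdy ∧ rdy ∨ sel) ∧ ¬(sel ∧ sel ∧ ¬rdy))
= (rdy ∨ ¬rdy) ∧ ¬req ∨ ¬(¬(¬rdy ∧ rdy ∨ sel) ∧ ¬(sel ∧ ¬rdy))   — idempotence
= (rdy ∨ ¬rdy) ∧ ¬req ∨ ¬rdy ∧ rdy ∨ sel ∨ sel ∧ ¬rdy   — De Morgan
= (rdy ∨ ¬rdy) ∧ ¬req ∨ sel ∨ sel ∧ ¬rdy   — complement / identity
= ¬req ∨ sel ∨ sel ∧ ¬rdy   — complement / identity
= ¬req ∨ sel   — absorption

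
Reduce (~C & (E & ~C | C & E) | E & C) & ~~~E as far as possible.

(~C & (E & ~C | C & E) | E & C) & ~~~E
= (~C & E | E & C) & ~~~E
= (~C & E | E & C) & ~E
= E & ~E
= 0

0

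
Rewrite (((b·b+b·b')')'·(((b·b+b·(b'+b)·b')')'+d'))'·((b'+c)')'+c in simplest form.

(((b·b+b·b')')'·(((b·b+b·(b'+b)·b')')'+d'))'·((b'+c)')'+c
= (((b·b+b·b')')'·(((b·b+b·b')')'+d'))'·((b'+c)')'+c   (complement / identity)
= (((b·b+b·b')')')'·((b'+c)')'+c   (absorption)
= ((b')')'·((b'+c)')'+c   (distribution)
= ((b')')'·(b'+c)+c   (double negation)
= b'·(b'+c)+c   (double negation)
= b'+c   (absorption)

b'+c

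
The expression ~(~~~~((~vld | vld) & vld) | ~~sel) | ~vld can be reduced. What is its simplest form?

~vld

~(~~~~((~vld | vld) & vld) | ~~sel) | ~vld
= ~(~~((~vld | vld) & vld) | ~~sel) | ~vld   (double negation)
= ~(~~vld | ~~sel) | ~vld   (complement / identity)
= ~vld & ~sel | ~vld   (De Morgan)
= ~vld   (absorption)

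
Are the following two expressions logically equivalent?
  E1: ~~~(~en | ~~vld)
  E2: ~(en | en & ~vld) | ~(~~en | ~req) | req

No

E1: ~~~(~en | ~~vld)
    = ~~(en & ~vld)
    = en & ~vld
E2: ~(en | en & ~vld) | ~(~~en | ~req) | req
    = ~(en | en & ~vld) | ~en & req | req
    = ~en | ~en & req | req
    = ~en | req
These differ: at en=0, req=1, vld=1, E1 = 0 but E2 = 1.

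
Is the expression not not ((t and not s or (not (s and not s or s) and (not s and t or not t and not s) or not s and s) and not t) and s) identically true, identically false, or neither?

not not ((t and not s or (not (s and not s or s) and (not s and t or not t and not s) or not s and s) and not t) and s)
= not not ((t and not s or (not (s and not s or s) and not s or not s and s) and not t) and s)   (distribution)
= not not ((t and not s or (not s and not s or not s and s) and not t) and s)   (complement / identity)
= not not ((t and not s or not s and not t) and s)   (distribution)
= not not (not s and s)   (distribution)
= not s and s   (double negation)
= False   (complement)

identically false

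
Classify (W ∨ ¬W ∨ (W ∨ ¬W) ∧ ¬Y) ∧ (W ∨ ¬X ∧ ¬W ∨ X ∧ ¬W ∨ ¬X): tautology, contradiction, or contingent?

(W ∨ ¬W ∨ (W ∨ ¬W) ∧ ¬Y) ∧ (W ∨ ¬X ∧ ¬W ∨ X ∧ ¬W ∨ ¬X)
= (W ∨ ¬W ∨ (W ∨ ¬W) ∧ ¬Y) ∧ (W ∨ ¬W ∨ ¬X)
= (W ∨ ¬W) ∧ (W ∨ ¬W ∨ ¬X)
= W ∨ ¬W
= True

tautology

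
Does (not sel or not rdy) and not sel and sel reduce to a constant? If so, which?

yes, False

(not sel or not rdy) and not sel and sel
= not sel and sel   (absorption)
= False   (complement)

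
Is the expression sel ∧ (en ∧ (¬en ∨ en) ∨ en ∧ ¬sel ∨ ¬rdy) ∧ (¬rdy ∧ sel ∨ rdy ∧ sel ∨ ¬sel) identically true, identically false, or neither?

neither

sel ∧ (en ∧ (¬en ∨ en) ∨ en ∧ ¬sel ∨ ¬rdy) ∧ (¬rdy ∧ sel ∨ rdy ∧ sel ∨ ¬sel)
= sel ∧ (en ∨ en ∧ ¬sel ∨ ¬rdy) ∧ (¬rdy ∧ sel ∨ rdy ∧ sel ∨ ¬sel)   [complement / identity]
= sel ∧ (en ∨ en ∧ ¬sel ∨ ¬rdy) ∧ (sel ∨ ¬sel)   [distribution]
= sel ∧ (en ∨ ¬rdy) ∧ (sel ∨ ¬sel)   [absorption]
= sel ∧ (en ∨ ¬rdy)   [complement / identity]
This depends on en, rdy, sel, so it is not a constant.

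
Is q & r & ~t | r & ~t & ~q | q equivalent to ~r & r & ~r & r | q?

No

E1: q & r & ~t | r & ~t & ~q | q
    = r & ~t | q
E2: ~r & r & ~r & r | q
    = ~r & r | q
    = q
These differ: at q=0, r=1, t=0, E1 = 1 but E2 = 0.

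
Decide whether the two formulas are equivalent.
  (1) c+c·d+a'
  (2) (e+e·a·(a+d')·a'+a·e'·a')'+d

No

E1: c+c·d+a'
    = c+a'   [absorption]
E2: (e+e·a·(a+d')·a'+a·e'·a')'+d
    = (e+e·a·a'+a·e'·a')'+d   [absorption]
    = (e+(e·a+a·e')·a')'+d   [distribution]
    = (e+a·a')'+d   [distribution]
    = e'+d   [complement / identity]
These differ: at a=1, c=0, d=1, e=1, E1 = 0 but E2 = 1.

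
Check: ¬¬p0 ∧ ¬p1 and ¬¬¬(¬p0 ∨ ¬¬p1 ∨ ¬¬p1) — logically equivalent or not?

E1: ¬¬p0 ∧ ¬p1
    = p0 ∧ ¬p1   [double negation]
E2: ¬¬¬(¬p0 ∨ ¬¬p1 ∨ ¬¬p1)
    = ¬(¬p0 ∨ ¬¬p1 ∨ ¬¬p1)   [double negation]
    = ¬(¬p0 ∨ ¬¬p1)   [idempotence]
    = p0 ∧ ¬p1   [De Morgan]
Both reduce to p0 ∧ ¬p1, so they are equivalent.

Yes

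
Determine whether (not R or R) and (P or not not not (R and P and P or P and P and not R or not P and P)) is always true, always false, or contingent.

always true

(not R or R) and (P or not not not (R and P and P or P and P and not R or not P and P))
= (not R or R) and (P or not not not (P and P or not P and P))   [distribution]
= P or not not not (P and P or not P and P)   [complement / identity]
= P or not (P and P or not P and P)   [double negation]
= P or not P   [distribution]
= True   [complement]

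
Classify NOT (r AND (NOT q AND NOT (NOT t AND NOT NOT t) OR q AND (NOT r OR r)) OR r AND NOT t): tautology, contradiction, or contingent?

contingent

NOT (r AND (NOT q AND NOT (NOT t AND NOT NOT t) OR q AND (NOT r OR r)) OR r AND NOT t)
= NOT (r AND (NOT q AND (t OR NOT t) OR q AND (NOT r OR r)) OR r AND NOT t)   (De Morgan)
= NOT (r AND (NOT q AND (t OR NOT t) OR q) OR r AND NOT t)   (complement / identity)
= NOT (r AND (NOT q OR q) OR r AND NOT t)   (complement / identity)
= NOT (r OR r AND NOT t)   (complement / identity)
= NOT r   (absorption)
This depends on r, so it is not a constant.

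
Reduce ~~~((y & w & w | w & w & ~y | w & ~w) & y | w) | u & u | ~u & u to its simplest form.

~~~((y & w & w | w & w & ~y | w & ~w) & y | w) | u & u | ~u & u
= ~~~((y & w & w | w & w & ~y | w & ~w) & y | w) | u
= ~((y & w & w | w & w & ~y | w & ~w) & y | w) | u
= ~((w & w | w & ~w) & y | w) | u
= ~(w & y | w) | u
= ~w | u

~w | u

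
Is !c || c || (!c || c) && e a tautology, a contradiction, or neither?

tautology

!c || c || (!c || c) && e
= !c || c   [absorption]
= true   [complement]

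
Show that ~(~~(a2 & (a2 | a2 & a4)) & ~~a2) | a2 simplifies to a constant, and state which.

1

~(~~(a2 & (a2 | a2 & a4)) & ~~a2) | a2
= ~(~~(a2 & a2) & ~~a2) | a2   [absorption]
= ~(~~a2 & ~~a2) | a2   [idempotence]
= ~~~a2 | a2   [idempotence]
= ~a2 | a2   [double negation]
= 1   [complement]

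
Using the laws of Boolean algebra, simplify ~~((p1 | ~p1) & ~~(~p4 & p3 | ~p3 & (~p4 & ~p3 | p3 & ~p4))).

~p4

~~((p1 | ~p1) & ~~(~p4 & p3 | ~p3 & (~p4 & ~p3 | p3 & ~p4)))
= ~~((p1 | ~p1) & ~~(~p4 & p3 | ~p3 & ~p4))   [distribution]
= ~~~~(~p4 & p3 | ~p3 & ~p4)   [complement / identity]
= ~~~~~p4   [distribution]
= ~~~p4   [double negation]
= ~p4   [double negation]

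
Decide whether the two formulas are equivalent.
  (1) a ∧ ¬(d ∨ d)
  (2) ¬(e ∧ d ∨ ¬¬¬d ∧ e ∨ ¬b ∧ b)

No

E1: a ∧ ¬(d ∨ d)
    = a ∧ ¬d   (idempotence)
E2: ¬(e ∧ d ∨ ¬¬¬d ∧ e ∨ ¬b ∧ b)
    = ¬(e ∧ d ∨ ¬d ∧ e ∨ ¬b ∧ b)   (double negation)
    = ¬(e ∧ d ∨ ¬d ∧ e)   (complement / identity)
    = ¬e   (distribution)
These differ: at a=0, b=0, d=0, e=0, E1 = 0 but E2 = 1.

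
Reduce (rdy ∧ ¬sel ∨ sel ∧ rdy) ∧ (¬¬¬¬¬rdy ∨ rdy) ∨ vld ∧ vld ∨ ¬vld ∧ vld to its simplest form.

rdy ∨ vld

(rdy ∧ ¬sel ∨ sel ∧ rdy) ∧ (¬¬¬¬¬rdy ∨ rdy) ∨ vld ∧ vld ∨ ¬vld ∧ vld
= (rdy ∧ ¬sel ∨ sel ∧ rdy) ∧ (¬¬¬rdy ∨ rdy) ∨ vld ∧ vld ∨ ¬vld ∧ vld   — double negation
= rdy ∧ (¬¬¬rdy ∨ rdy) ∨ vld ∧ vld ∨ ¬vld ∧ vld   — distribution
= rdy ∧ (¬rdy ∨ rdy) ∨ vld ∧ vld ∨ ¬vld ∧ vld   — double negation
= rdy ∨ vld ∧ vld ∨ ¬vld ∧ vld   — complement / identity
= rdy ∨ vld   — distribution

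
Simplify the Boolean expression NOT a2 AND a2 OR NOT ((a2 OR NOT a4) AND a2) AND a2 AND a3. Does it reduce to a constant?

FALSE

NOT a2 AND a2 OR NOT ((a2 OR NOT a4) AND a2) AND a2 AND a3
= NOT a2 AND a2 OR NOT a2 AND a2 AND a3   [absorption]
= NOT a2 AND a2   [absorption]
= FALSE   [complement]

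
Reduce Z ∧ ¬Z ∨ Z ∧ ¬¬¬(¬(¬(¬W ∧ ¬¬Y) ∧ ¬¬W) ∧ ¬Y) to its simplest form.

Z ∧ ¬Z ∨ Z ∧ ¬¬¬(¬(¬(¬W ∧ ¬¬Y) ∧ ¬¬W) ∧ ¬Y)
= Z ∧ ¬Z ∨ Z ∧ ¬¬¬((¬W ∧ ¬¬Y ∨ ¬W) ∧ ¬Y)   [De Morgan]
= Z ∧ ¬Z ∨ Z ∧ ¬((¬W ∧ ¬¬Y ∨ ¬W) ∧ ¬Y)   [double negation]
= Z ∧ ¬Z ∨ Z ∧ ¬((¬W ∧ Y ∨ ¬W) ∧ ¬Y)   [double negation]
= Z ∧ ¬((¬W ∧ Y ∨ ¬W) ∧ ¬Y)   [complement / identity]
= Z ∧ ¬(¬W ∧ ¬Y)   [absorption]
= Z ∧ (W ∨ Y)   [De Morgan]

Z ∧ (W ∨ Y)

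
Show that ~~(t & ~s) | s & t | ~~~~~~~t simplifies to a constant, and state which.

1

~~(t & ~s) | s & t | ~~~~~~~t
= t & ~s | s & t | ~~~~~~~t   — double negation
= t & ~s | s & t | ~~~~~t   — double negation
= t & ~s | s & t | ~~~t   — double negation
= t | ~~~t   — distribution
= t | ~t   — double negation
= 1   — complement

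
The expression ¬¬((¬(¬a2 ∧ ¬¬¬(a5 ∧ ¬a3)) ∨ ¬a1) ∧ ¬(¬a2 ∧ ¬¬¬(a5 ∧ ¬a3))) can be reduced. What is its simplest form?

a2 ∨ a5 ∧ ¬a3

¬¬((¬(¬a2 ∧ ¬¬¬(a5 ∧ ¬a3)) ∨ ¬a1) ∧ ¬(¬a2 ∧ ¬¬¬(a5 ∧ ¬a3)))
= ¬¬¬(¬a2 ∧ ¬¬¬(a5 ∧ ¬a3))
= ¬(¬a2 ∧ ¬¬¬(a5 ∧ ¬a3))
= ¬(¬a2 ∧ ¬(a5 ∧ ¬a3))
= a2 ∨ a5 ∧ ¬a3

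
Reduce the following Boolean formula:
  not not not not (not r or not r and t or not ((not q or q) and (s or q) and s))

not r or not s

not not not not (not r or not r and t or not ((not q or q) and (s or q) and s))
= not not not not (not r or not ((not q or q) and (s or q) and s))
= not not (not r or not ((not q or q) and (s or q) and s))
= not not (not r or not ((not q or q) and s))
= not not (not r or not s)
= not r or not s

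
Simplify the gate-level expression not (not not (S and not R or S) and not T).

not S or T

not (not not (S and not R or S) and not T)
= not (not not S and not T)   — absorption
= not S or T   — De Morgan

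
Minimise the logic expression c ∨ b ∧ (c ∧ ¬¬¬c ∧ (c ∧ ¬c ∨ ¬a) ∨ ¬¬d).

c ∨ b ∧ d

c ∨ b ∧ (c ∧ ¬¬¬c ∧ (c ∧ ¬c ∨ ¬a) ∨ ¬¬d)
= c ∨ b ∧ (c ∧ ¬c ∧ (c ∧ ¬c ∨ ¬a) ∨ ¬¬d)
= c ∨ b ∧ (c ∧ ¬c ∧ (c ∧ ¬c ∨ ¬a) ∨ d)
= c ∨ b ∧ (c ∧ ¬c ∨ d)
= c ∨ b ∧ d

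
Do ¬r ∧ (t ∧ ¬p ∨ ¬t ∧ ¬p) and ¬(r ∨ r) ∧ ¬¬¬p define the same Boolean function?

E1: ¬r ∧ (t ∧ ¬p ∨ ¬t ∧ ¬p)
    = ¬r ∧ ¬p   (distribution)
E2: ¬(r ∨ r) ∧ ¬¬¬p
    = ¬r ∧ ¬¬¬p   (idempotence)
    = ¬r ∧ ¬p   (double negation)
Both reduce to ¬r ∧ ¬p, so they are equivalent.

Yes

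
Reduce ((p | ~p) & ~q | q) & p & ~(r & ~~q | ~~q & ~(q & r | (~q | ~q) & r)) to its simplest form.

((p | ~p) & ~q | q) & p & ~(r & ~~q | ~~q & ~(q & r | (~q | ~q) & r))
= (~q | q) & p & ~(r & ~~q | ~~q & ~(q & r | (~q | ~q) & r))
= (~q | q) & p & ~(r & ~~q | ~~q & ~(q & r | ~q & r))
= (~q | q) & p & ~(r & ~~q | ~~q & ~r)
= (~q | q) & p & ~~~q
= (~q | q) & p & ~q
= p & ~q

p & ~q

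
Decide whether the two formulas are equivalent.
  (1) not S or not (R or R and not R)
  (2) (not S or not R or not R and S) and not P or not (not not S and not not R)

E1: not S or not (R or R and not R)
    = not S or not R   — complement / identity
E2: (not S or not R or not R and S) and not P or not (not not S and not not R)
    = (not S or not R) and not P or not (not not S and not not R)   — absorption
    = (not S or not R) and not P or not S or not R   — De Morgan
    = not S or not R   — absorption
Both reduce to not S or not R, so they are equivalent.

Yes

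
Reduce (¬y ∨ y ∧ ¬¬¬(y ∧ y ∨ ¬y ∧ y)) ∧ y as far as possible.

(¬y ∨ y ∧ ¬¬¬(y ∧ y ∨ ¬y ∧ y)) ∧ y
= (¬y ∨ y ∧ ¬¬¬y) ∧ y   [distribution]
= (¬y ∨ y ∧ ¬y) ∧ y   [double negation]
= ¬y ∧ y   [complement / identity]
= False   [complement]

False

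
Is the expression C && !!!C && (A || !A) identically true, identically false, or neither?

identically false

C && !!!C && (A || !A)
= C && !!!C   — complement / identity
= C && !C   — double negation
= false   — complement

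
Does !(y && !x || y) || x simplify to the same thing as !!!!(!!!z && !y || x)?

E1: !(y && !x || y) || x
    = !y || x   (absorption)
E2: !!!!(!!!z && !y || x)
    = !!(!!!z && !y || x)   (double negation)
    = !!!z && !y || x   (double negation)
    = !z && !y || x   (double negation)
These differ: at x=0, y=0, z=1, E1 = 1 but E2 = 0.

No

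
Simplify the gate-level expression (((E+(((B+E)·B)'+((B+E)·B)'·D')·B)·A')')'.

E·A'

(((E+(((B+E)·B)'+((B+E)·B)'·D')·B)·A')')'
= (E+(((B+E)·B)'+((B+E)·B)'·D')·B)·A'   — double negation
= (E+((B+E)·B)'·B)·A'   — absorption
= (E+B'·B)·A'   — absorption
= E·A'   — complement / identity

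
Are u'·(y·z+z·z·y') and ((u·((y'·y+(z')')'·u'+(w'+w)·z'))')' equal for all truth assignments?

E1: u'·(y·z+z·z·y')
    = u'·(y·z+z·y')   (idempotence)
    = u'·z   (distribution)
E2: ((u·((y'·y+(z')')'·u'+(w'+w)·z'))')'
    = ((u·(((z')')'·u'+(w'+w)·z'))')'   (complement / identity)
    = ((u·(((z')')'·u'+z'))')'   (complement / identity)
    = ((u·(z'·u'+z'))')'   (double negation)
    = ((u·z')')'   (absorption)
    = u·z'   (double negation)
These differ: at u=0, w=0, y=0, z=1, E1 = 1 but E2 = 0.

No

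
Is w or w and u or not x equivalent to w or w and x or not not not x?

Yes

E1: w or w and u or not x
    = w or not x   — absorption
E2: w or w and x or not not not x
    = w or not not not x   — absorption
    = w or not x   — double negation
Both reduce to w or not x, so they are equivalent.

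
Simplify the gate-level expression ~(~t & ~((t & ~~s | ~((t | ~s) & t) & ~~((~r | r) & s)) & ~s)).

~(~t & ~((t & ~~s | ~((t | ~s) & t) & ~~((~r | r) & s)) & ~s))
= ~(~t & ~((t & ~~s | ~((t | ~s) & t) & ~~s) & ~s))   [complement / identity]
= ~(~t & ~((t & ~~s | ~t & ~~s) & ~s))   [absorption]
= ~(~t & ~(~~s & ~s))   [distribution]
= ~(~t & ~(s & ~s))   [double negation]
= t | s & ~s   [De Morgan]
= t   [complement / identity]

t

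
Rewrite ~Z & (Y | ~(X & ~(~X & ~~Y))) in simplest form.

~Z & (Y | ~(X & ~(~X & ~~Y)))
= ~Z & (Y | ~(X & (X | ~Y)))   — De Morgan
= ~Z & (Y | ~X)   — absorption

~Z & (Y | ~X)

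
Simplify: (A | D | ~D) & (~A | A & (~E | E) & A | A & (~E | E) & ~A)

(A | D | ~D) & (~A | A & (~E | E) & A | A & (~E | E) & ~A)
= (A | D | ~D) & (~A | A & (~E | E))   [distribution]
= (A | D | ~D) & (~A | A)   [complement / identity]
= (D | ~D) & ~A | A   [distribution]
= ~A | A   [complement / identity]
= 1   [complement]

1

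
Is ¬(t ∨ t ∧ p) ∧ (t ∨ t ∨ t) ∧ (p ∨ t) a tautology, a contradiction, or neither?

contradiction

¬(t ∨ t ∧ p) ∧ (t ∨ t ∨ t) ∧ (p ∨ t)
= ¬t ∧ (t ∨ t ∨ t) ∧ (p ∨ t)   [absorption]
= ¬t ∧ (t ∨ t) ∧ (p ∨ t)   [idempotence]
= ¬t ∧ (t ∨ t ∧ p)   [distribution]
= ¬t ∧ t   [absorption]
= False   [complement]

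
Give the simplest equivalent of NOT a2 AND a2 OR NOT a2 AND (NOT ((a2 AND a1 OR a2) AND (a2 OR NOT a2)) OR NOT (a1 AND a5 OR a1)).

NOT a2

NOT a2 AND a2 OR NOT a2 AND (NOT ((a2 AND a1 OR a2) AND (a2 OR NOT a2)) OR NOT (a1 AND a5 OR a1))
= NOT a2 AND a2 OR NOT a2 AND (NOT (a2 AND (a2 OR NOT a2)) OR NOT (a1 AND a5 OR a1))   — absorption
= NOT a2 AND a2 OR NOT a2 AND (NOT (a2 AND (a2 OR NOT a2)) OR NOT a1)   — absorption
= NOT a2 AND a2 OR NOT a2 AND (NOT a2 OR NOT a1)   — complement / identity
= NOT a2 AND a2 OR NOT a2   — absorption
= NOT a2   — complement / identity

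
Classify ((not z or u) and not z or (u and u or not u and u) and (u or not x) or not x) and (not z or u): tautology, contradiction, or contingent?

((not z or u) and not z or (u and u or not u and u) and (u or not x) or not x) and (not z or u)
= ((not z or u) and not z or u and (u or not x) or not x) and (not z or u)   (distribution)
= (not z or u and (u or not x) or not x) and (not z or u)   (absorption)
= (not z or u or not x) and (not z or u)   (absorption)
= not z or u   (absorption)
This depends on u, z, so it is not a constant.

contingent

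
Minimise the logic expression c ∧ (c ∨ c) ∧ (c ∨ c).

c ∧ (c ∨ c) ∧ (c ∨ c)
= c ∧ (c ∨ c)   — idempotence
= c ∧ c   — idempotence
= c   — idempotence

c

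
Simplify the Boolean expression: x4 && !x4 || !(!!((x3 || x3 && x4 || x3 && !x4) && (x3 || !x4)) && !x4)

x4 && !x4 || !(!!((x3 || x3 && x4 || x3 && !x4) && (x3 || !x4)) && !x4)
= x4 && !x4 || !(!!(x3 || (x3 && x4 || x3 && !x4) && !x4) && !x4)   (distribution)
= x4 && !x4 || !(!!(x3 || x3 && !x4) && !x4)   (distribution)
= x4 && !x4 || !(!!x3 && !x4)   (absorption)
= x4 && !x4 || !x3 || x4   (De Morgan)
= !x3 || x4   (complement / identity)

!x3 || x4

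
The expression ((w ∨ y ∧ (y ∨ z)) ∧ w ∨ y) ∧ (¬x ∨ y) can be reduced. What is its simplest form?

((w ∨ y ∧ (y ∨ z)) ∧ w ∨ y) ∧ (¬x ∨ y)
= ((w ∨ y) ∧ w ∨ y) ∧ (¬x ∨ y)   (absorption)
= (w ∨ y) ∧ (¬x ∨ y)   (absorption)
= w ∧ ¬x ∨ y   (distribution)

w ∧ ¬x ∨ y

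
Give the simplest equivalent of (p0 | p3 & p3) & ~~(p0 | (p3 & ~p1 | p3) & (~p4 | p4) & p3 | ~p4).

(p0 | p3 & p3) & ~~(p0 | (p3 & ~p1 | p3) & (~p4 | p4) & p3 | ~p4)
= (p0 | p3 & p3) & (p0 | (p3 & ~p1 | p3) & (~p4 | p4) & p3 | ~p4)   [double negation]
= (p0 | p3 & p3) & (p0 | p3 & (~p4 | p4) & p3 | ~p4)   [absorption]
= (p0 | p3 & p3) & (p0 | p3 & p3 | ~p4)   [complement / identity]
= p0 | p3 & p3   [absorption]
= p0 | p3   [idempotence]

p0 | p3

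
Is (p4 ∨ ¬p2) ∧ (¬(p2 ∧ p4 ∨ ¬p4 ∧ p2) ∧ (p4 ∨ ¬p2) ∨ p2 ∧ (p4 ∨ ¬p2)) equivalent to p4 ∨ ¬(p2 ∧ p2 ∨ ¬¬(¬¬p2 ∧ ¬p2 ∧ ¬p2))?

Yes

E1: (p4 ∨ ¬p2) ∧ (¬(p2 ∧ p4 ∨ ¬p4 ∧ p2) ∧ (p4 ∨ ¬p2) ∨ p2 ∧ (p4 ∨ ¬p2))
    = (p4 ∨ ¬p2) ∧ (¬p2 ∧ (p4 ∨ ¬p2) ∨ p2 ∧ (p4 ∨ ¬p2))   (distribution)
    = (p4 ∨ ¬p2) ∧ (p4 ∨ ¬p2)   (distribution)
    = p4 ∨ ¬p2   (idempotence)
E2: p4 ∨ ¬(p2 ∧ p2 ∨ ¬¬(¬¬p2 ∧ ¬p2 ∧ ¬p2))
    = p4 ∨ ¬(p2 ∧ p2 ∨ ¬¬p2 ∧ ¬p2 ∧ ¬p2)   (double negation)
    = p4 ∨ ¬(p2 ∧ p2 ∨ ¬¬p2 ∧ ¬p2)   (idempotence)
    = p4 ∨ ¬(p2 ∧ p2 ∨ p2 ∧ ¬p2)   (double negation)
    = p4 ∨ ¬p2   (distribution)
Both reduce to p4 ∨ ¬p2, so they are equivalent.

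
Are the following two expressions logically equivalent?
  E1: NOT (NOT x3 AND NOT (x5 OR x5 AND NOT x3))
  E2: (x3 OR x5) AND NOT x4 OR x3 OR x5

Yes

E1: NOT (NOT x3 AND NOT (x5 OR x5 AND NOT x3))
    = x3 OR x5 OR x5 AND NOT x3   (De Morgan)
    = x3 OR x5   (absorption)
E2: (x3 OR x5) AND NOT x4 OR x3 OR x5
    = x3 OR x5   (absorption)
Both reduce to x3 OR x5, so they are equivalent.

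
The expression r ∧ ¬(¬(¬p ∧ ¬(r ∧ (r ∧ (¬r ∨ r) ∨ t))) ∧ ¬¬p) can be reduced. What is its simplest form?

r ∧ ¬(¬(¬p ∧ ¬(r ∧ (r ∧ (¬r ∨ r) ∨ t))) ∧ ¬¬p)
= r ∧ (¬p ∧ ¬(r ∧ (r ∧ (¬r ∨ r) ∨ t)) ∨ ¬p)   (De Morgan)
= r ∧ (¬p ∧ ¬(r ∧ (r ∨ t)) ∨ ¬p)   (complement / identity)
= r ∧ (¬p ∧ ¬r ∨ ¬p)   (absorption)
= r ∧ ¬p   (absorption)

r ∧ ¬p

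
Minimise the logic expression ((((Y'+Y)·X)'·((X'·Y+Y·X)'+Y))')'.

((((Y'+Y)·X)'·((X'·Y+Y·X)'+Y))')'
= ((X'·((X'·Y+Y·X)'+Y))')'   (complement / identity)
= X'·((X'·Y+Y·X)'+Y)   (double negation)
= X'·(Y'+Y)   (distribution)
= X'   (complement / identity)

X'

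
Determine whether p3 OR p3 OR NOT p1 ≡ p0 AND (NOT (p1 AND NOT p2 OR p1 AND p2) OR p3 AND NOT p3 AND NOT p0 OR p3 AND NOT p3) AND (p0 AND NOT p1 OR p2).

No

E1: p3 OR p3 OR NOT p1
    = p3 OR NOT p1
E2: p0 AND (NOT (p1 AND NOT p2 OR p1 AND p2) OR p3 AND NOT p3 AND NOT p0 OR p3 AND NOT p3) AND (p0 AND NOT p1 OR p2)
    = p0 AND (NOT p1 OR p3 AND NOT p3 AND NOT p0 OR p3 AND NOT p3) AND (p0 AND NOT p1 OR p2)
    = p0 AND (NOT p1 OR p3 AND NOT p3) AND (p0 AND NOT p1 OR p2)
    = p0 AND NOT p1 AND (p0 AND NOT p1 OR p2)
    = p0 AND NOT p1
These differ: at p0=0, p1=1, p2=0, p3=1, E1 = 1 but E2 = 0.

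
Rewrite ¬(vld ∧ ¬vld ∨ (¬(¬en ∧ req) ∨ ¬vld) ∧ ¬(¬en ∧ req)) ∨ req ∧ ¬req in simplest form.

¬en ∧ req

¬(vld ∧ ¬vld ∨ (¬(¬en ∧ req) ∨ ¬vld) ∧ ¬(¬en ∧ req)) ∨ req ∧ ¬req
= ¬(vld ∧ ¬vld ∨ ¬(¬en ∧ req)) ∨ req ∧ ¬req
= ¬¬(¬en ∧ req) ∨ req ∧ ¬req
= ¬¬(¬en ∧ req)
= ¬en ∧ req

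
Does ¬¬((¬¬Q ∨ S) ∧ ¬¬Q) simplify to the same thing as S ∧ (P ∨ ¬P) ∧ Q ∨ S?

E1: ¬¬((¬¬Q ∨ S) ∧ ¬¬Q)
    = ¬¬¬¬Q
    = ¬¬Q
    = Q
E2: S ∧ (P ∨ ¬P) ∧ Q ∨ S
    = S ∧ Q ∨ S
    = S
These differ: at P=0, Q=1, S=0, E1 = 1 but E2 = 0.

No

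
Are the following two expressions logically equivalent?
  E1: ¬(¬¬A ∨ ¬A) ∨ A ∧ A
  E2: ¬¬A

E1: ¬(¬¬A ∨ ¬A) ∨ A ∧ A
    = ¬A ∧ A ∨ A ∧ A   [De Morgan]
    = A   [distribution]
E2: ¬¬A
    = A   [double negation]
Both reduce to A, so they are equivalent.

Yes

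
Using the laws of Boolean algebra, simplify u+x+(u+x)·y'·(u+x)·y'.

u+x

u+x+(u+x)·y'·(u+x)·y'
= u+x+(u+x)·y'   [idempotence]
= u+x   [absorption]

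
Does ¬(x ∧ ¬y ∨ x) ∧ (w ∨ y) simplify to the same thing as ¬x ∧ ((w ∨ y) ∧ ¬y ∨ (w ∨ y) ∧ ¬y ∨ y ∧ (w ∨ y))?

Yes

E1: ¬(x ∧ ¬y ∨ x) ∧ (w ∨ y)
    = ¬x ∧ (w ∨ y)   (absorption)
E2: ¬x ∧ ((w ∨ y) ∧ ¬y ∨ (w ∨ y) ∧ ¬y ∨ y ∧ (w ∨ y))
    = ¬x ∧ ((w ∨ y) ∧ ¬y ∨ y ∧ (w ∨ y))   (idempotence)
    = ¬x ∧ (w ∨ y)   (distribution)
Both reduce to ¬x ∧ (w ∨ y), so they are equivalent.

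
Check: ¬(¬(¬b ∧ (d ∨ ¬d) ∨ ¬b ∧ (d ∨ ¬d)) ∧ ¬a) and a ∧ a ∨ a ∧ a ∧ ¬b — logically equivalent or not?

E1: ¬(¬(¬b ∧ (d ∨ ¬d) ∨ ¬b ∧ (d ∨ ¬d)) ∧ ¬a)
    = ¬b ∧ (d ∨ ¬d) ∨ ¬b ∧ (d ∨ ¬d) ∨ a   — De Morgan
    = ¬b ∧ (d ∨ ¬d) ∨ a   — idempotence
    = ¬b ∨ a   — complement / identity
E2: a ∧ a ∨ a ∧ a ∧ ¬b
    = a ∧ a   — absorption
    = a   — idempotence
These differ: at a=0, b=0, d=0, E1 = 1 but E2 = 0.

No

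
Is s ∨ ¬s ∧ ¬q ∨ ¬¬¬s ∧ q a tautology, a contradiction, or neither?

s ∨ ¬s ∧ ¬q ∨ ¬¬¬s ∧ q
= s ∨ ¬s ∧ ¬q ∨ ¬s ∧ q   — double negation
= s ∨ ¬s   — distribution
= True   — complement

tautology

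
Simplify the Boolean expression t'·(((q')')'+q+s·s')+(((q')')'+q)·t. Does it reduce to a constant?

1

t'·(((q')')'+q+s·s')+(((q')')'+q)·t
= t'·(((q')')'+q)+(((q')')'+q)·t   (complement / identity)
= ((q')')'+q   (distribution)
= q'+q   (double negation)
= 1   (complement)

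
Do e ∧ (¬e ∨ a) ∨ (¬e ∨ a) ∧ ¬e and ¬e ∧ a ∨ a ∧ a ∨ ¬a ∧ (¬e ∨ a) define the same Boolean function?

Yes

E1: e ∧ (¬e ∨ a) ∨ (¬e ∨ a) ∧ ¬e
    = ¬e ∨ a
E2: ¬e ∧ a ∨ a ∧ a ∨ ¬a ∧ (¬e ∨ a)
    = (¬e ∨ a) ∧ a ∨ ¬a ∧ (¬e ∨ a)
    = ¬e ∨ a
Both reduce to ¬e ∨ a, so they are equivalent.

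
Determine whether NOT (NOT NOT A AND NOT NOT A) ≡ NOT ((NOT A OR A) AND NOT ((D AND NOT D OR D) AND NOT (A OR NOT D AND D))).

E1: NOT (NOT NOT A AND NOT NOT A)
    = NOT A OR NOT A   [De Morgan]
    = NOT A   [idempotence]
E2: NOT ((NOT A OR A) AND NOT ((D AND NOT D OR D) AND NOT (A OR NOT D AND D)))
    = NOT ((NOT A OR A) AND NOT (D AND NOT (A OR NOT D AND D)))   [complement / identity]
    = NOT ((NOT A OR A) AND NOT (D AND NOT A))   [complement / identity]
    = NOT NOT (D AND NOT A)   [complement / identity]
    = D AND NOT A   [double negation]
These differ: at A=0, D=0, E1 = 1 but E2 = 0.

No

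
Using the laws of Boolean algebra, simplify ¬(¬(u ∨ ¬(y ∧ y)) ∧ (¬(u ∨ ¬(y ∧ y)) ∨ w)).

¬(¬(u ∨ ¬(y ∧ y)) ∧ (¬(u ∨ ¬(y ∧ y)) ∨ w))
= ¬¬(u ∨ ¬(y ∧ y))
= u ∨ ¬(y ∧ y)
= u ∨ ¬y

u ∨ ¬y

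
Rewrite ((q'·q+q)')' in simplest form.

q

((q'·q+q)')'
= (q')'   [complement / identity]
= q   [double negation]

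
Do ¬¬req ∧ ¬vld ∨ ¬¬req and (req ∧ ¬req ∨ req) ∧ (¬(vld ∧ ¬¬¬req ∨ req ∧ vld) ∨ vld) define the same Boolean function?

E1: ¬¬req ∧ ¬vld ∨ ¬¬req
    = ¬¬req   (absorption)
    = req   (double negation)
E2: (req ∧ ¬req ∨ req) ∧ (¬(vld ∧ ¬¬¬req ∨ req ∧ vld) ∨ vld)
    = req ∧ (¬(vld ∧ ¬¬¬req ∨ req ∧ vld) ∨ vld)   (complement / identity)
    = req ∧ (¬(vld ∧ ¬req ∨ req ∧ vld) ∨ vld)   (double negation)
    = req ∧ (¬vld ∨ vld)   (distribution)
    = req   (complement / identity)
Both reduce to req, so they are equivalent.

Yes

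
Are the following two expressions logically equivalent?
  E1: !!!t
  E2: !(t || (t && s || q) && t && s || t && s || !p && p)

E1: !!!t
    = !t
E2: !(t || (t && s || q) && t && s || t && s || !p && p)
    = !(t || t && s || t && s || !p && p)
    = !(t || t && s || !p && p)
    = !(t || t && s)
    = !t
Both reduce to !t, so they are equivalent.

Yes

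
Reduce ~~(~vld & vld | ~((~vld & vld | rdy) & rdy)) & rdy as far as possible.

0

~~(~vld & vld | ~((~vld & vld | rdy) & rdy)) & rdy
= ~~(~vld & vld | ~(rdy & rdy)) & rdy
= ~~(~vld & vld | ~rdy) & rdy
= ~~~rdy & rdy
= ~rdy & rdy
= 0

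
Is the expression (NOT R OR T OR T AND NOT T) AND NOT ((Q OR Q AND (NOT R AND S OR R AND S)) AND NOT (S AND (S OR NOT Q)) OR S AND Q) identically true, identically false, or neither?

(NOT R OR T OR T AND NOT T) AND NOT ((Q OR Q AND (NOT R AND S OR R AND S)) AND NOT (S AND (S OR NOT Q)) OR S AND Q)
= (NOT R OR T OR T AND NOT T) AND NOT ((Q OR Q AND S) AND NOT (S AND (S OR NOT Q)) OR S AND Q)   — distribution
= (NOT R OR T) AND NOT ((Q OR Q AND S) AND NOT (S AND (S OR NOT Q)) OR S AND Q)   — complement / identity
= (NOT R OR T) AND NOT ((Q OR Q AND S) AND NOT S OR S AND Q)   — absorption
= (NOT R OR T) AND NOT (Q AND NOT S OR S AND Q)   — absorption
= (NOT R OR T) AND NOT Q   — distribution
This depends on Q, R, T, so it is not a constant.

neither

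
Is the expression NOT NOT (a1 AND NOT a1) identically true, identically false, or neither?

NOT NOT (a1 AND NOT a1)
= a1 AND NOT a1   (double negation)
= FALSE   (complement)

identically false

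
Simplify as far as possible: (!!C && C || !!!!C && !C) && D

(!!C && C || !!!!C && !C) && D
= (!!C && C || !!C && !C) && D   — double negation
= !!C && D   — distribution
= C && D   — double negation

C && D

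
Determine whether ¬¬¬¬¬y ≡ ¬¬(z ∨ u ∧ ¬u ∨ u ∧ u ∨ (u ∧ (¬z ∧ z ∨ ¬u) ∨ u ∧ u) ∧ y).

No

E1: ¬¬¬¬¬y
    = ¬¬¬y   [double negation]
    = ¬y   [double negation]
E2: ¬¬(z ∨ u ∧ ¬u ∨ u ∧ u ∨ (u ∧ (¬z ∧ z ∨ ¬u) ∨ u ∧ u) ∧ y)
    = z ∨ u ∧ ¬u ∨ u ∧ u ∨ (u ∧ (¬z ∧ z ∨ ¬u) ∨ u ∧ u) ∧ y   [double negation]
    = z ∨ u ∧ ¬u ∨ u ∧ u ∨ (u ∧ ¬u ∨ u ∧ u) ∧ y   [complement / identity]
    = z ∨ u ∧ ¬u ∨ u ∧ u   [absorption]
    = z ∨ u   [distribution]
These differ: at u=0, y=0, z=0, E1 = 1 but E2 = 0.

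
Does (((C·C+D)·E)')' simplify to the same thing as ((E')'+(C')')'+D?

No

E1: (((C·C+D)·E)')'
    = (((C+D)·E)')'   (idempotence)
    = (C+D)·E   (double negation)
E2: ((E')'+(C')')'+D
    = E'·C'+D   (De Morgan)
These differ: at C=0, D=1, E=0, E1 = 0 but E2 = 1.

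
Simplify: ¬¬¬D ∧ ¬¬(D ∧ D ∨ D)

False

¬¬¬D ∧ ¬¬(D ∧ D ∨ D)
= ¬D ∧ ¬¬(D ∧ D ∨ D)   [double negation]
= ¬D ∧ (D ∧ D ∨ D)   [double negation]
= ¬D ∧ (D ∨ D)   [idempotence]
= ¬D ∧ D   [idempotence]
= False   [complement]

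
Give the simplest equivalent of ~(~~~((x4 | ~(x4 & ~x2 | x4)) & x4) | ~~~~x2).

~(~~~((x4 | ~(x4 & ~x2 | x4)) & x4) | ~~~~x2)
= ~~((x4 | ~(x4 & ~x2 | x4)) & x4) & ~~~x2   (De Morgan)
= ~~((x4 | ~x4) & x4) & ~~~x2   (absorption)
= (x4 | ~x4) & x4 & ~~~x2   (double negation)
= (x4 | ~x4) & x4 & ~x2   (double negation)
= x4 & ~x2   (complement / identity)

x4 & ~x2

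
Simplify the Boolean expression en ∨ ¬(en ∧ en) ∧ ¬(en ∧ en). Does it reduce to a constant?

True

en ∨ ¬(en ∧ en) ∧ ¬(en ∧ en)
= en ∨ ¬(en ∧ en)   [idempotence]
= en ∨ ¬en   [idempotence]
= True   [complement]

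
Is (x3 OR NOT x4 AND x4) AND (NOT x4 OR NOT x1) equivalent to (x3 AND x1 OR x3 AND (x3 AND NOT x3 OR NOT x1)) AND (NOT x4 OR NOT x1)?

E1: (x3 OR NOT x4 AND x4) AND (NOT x4 OR NOT x1)
    = x3 AND (NOT x4 OR NOT x1)   — complement / identity
E2: (x3 AND x1 OR x3 AND (x3 AND NOT x3 OR NOT x1)) AND (NOT x4 OR NOT x1)
    = (x3 AND x1 OR x3 AND NOT x1) AND (NOT x4 OR NOT x1)   — complement / identity
    = x3 AND (NOT x4 OR NOT x1)   — distribution
Both reduce to x3 AND (NOT x4 OR NOT x1), so they are equivalent.

Yes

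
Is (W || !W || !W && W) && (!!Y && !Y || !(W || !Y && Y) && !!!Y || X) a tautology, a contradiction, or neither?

neither

(W || !W || !W && W) && (!!Y && !Y || !(W || !Y && Y) && !!!Y || X)
= (W || !W || !W && W) && (Y && !Y || !(W || !Y && Y) && !!!Y || X)   (double negation)
= (W || !W) && (Y && !Y || !(W || !Y && Y) && !!!Y || X)   (complement / identity)
= (W || !W) && (!(W || !Y && Y) && !!!Y || X)   (complement / identity)
= !(W || !Y && Y) && !!!Y || X   (complement / identity)
= !W && !!!Y || X   (complement / identity)
= !W && !Y || X   (double negation)
This depends on W, X, Y, so it is not a constant.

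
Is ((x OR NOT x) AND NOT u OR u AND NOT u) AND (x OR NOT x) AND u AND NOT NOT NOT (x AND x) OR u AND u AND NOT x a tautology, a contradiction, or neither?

((x OR NOT x) AND NOT u OR u AND NOT u) AND (x OR NOT x) AND u AND NOT NOT NOT (x AND x) OR u AND u AND NOT x
= ((x OR NOT x) AND NOT u OR u AND NOT u) AND (x OR NOT x) AND u AND NOT (x AND x) OR u AND u AND NOT x   — double negation
= ((x OR NOT x) AND NOT u OR u AND NOT u) AND (x OR NOT x) AND u AND NOT x OR u AND u AND NOT x   — idempotence
= ((x OR NOT x) AND NOT u OR u AND NOT u) AND u AND NOT x OR u AND u AND NOT x   — complement / identity
= (x OR NOT x) AND NOT u AND u AND NOT x OR u AND u AND NOT x   — complement / identity
= NOT u AND u AND NOT x OR u AND u AND NOT x   — complement / identity
= u AND NOT x   — distribution
This depends on u, x, so it is not a constant.

neither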